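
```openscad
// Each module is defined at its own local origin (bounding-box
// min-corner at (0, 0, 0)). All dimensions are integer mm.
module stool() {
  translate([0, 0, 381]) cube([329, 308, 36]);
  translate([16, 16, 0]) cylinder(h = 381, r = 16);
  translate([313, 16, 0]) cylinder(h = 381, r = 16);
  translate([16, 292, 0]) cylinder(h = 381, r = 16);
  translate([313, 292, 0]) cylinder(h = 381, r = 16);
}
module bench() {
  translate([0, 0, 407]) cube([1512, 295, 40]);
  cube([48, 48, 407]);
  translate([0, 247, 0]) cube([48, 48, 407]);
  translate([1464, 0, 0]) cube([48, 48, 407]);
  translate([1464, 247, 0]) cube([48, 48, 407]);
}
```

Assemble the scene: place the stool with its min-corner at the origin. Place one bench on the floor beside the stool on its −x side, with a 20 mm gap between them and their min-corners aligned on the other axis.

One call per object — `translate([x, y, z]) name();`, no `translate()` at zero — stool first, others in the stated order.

stool();
translate([-1532, 0, 0]) bench();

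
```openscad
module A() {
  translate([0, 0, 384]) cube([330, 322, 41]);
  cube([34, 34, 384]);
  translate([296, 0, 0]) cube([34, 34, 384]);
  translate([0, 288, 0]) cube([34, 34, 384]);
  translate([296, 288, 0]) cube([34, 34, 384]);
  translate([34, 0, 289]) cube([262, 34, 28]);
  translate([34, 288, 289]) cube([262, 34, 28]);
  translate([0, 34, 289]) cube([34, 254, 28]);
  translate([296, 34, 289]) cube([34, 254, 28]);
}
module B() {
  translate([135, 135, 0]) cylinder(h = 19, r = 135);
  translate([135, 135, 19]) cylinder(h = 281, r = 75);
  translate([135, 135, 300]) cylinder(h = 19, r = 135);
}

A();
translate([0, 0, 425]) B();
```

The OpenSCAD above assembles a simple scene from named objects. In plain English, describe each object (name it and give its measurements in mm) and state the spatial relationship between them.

A is a four-legged stool. The seat is 330×322 mm, 41 mm thick, top at z = 425 mm. It stands on four square legs, each 34×34 mm in cross-section, from z = 0 to the seat underside, each flush with a corner of the seat. Four stretchers, 34 mm wide and 28 mm tall, connect adjacent legs with their undersides at z = 289 mm, each running between the inner faces of the legs it joins and aligned with the legs' outer faces on the other axis.

B is a spool: two coaxial disc flanges of radius 135 mm and thickness 19 mm, joined by a core cylinder of radius 75 mm and height 281 mm. The lower flange rests on z = 0 and the three cylinders share a vertical axis.

The spool is on top of the stool.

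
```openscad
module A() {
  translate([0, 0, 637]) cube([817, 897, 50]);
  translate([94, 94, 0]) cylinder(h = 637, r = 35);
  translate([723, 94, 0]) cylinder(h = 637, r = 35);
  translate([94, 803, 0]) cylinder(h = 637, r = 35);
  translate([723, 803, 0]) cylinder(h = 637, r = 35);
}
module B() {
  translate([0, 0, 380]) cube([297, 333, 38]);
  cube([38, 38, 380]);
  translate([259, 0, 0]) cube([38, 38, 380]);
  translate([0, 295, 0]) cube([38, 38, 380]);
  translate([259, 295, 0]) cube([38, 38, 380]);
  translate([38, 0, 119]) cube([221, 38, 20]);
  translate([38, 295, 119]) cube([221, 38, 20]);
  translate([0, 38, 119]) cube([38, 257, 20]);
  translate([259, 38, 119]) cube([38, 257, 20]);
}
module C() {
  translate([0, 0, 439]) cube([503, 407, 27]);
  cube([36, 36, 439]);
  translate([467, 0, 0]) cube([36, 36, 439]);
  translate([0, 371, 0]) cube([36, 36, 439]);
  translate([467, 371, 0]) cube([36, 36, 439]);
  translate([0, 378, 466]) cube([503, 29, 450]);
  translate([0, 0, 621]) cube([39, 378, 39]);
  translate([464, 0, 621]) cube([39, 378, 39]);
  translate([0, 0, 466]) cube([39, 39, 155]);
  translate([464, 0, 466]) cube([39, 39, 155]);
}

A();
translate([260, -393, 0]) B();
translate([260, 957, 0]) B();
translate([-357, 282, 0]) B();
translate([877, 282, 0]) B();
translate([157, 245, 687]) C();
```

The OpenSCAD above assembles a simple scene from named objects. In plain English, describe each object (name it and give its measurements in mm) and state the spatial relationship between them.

A is a table with a 817×897 mm rectangular top, 50 mm thick, top surface at z = 687 mm, supported by four round legs of 70 mm diameter, each leg's bounding box inset 59 mm from the nearest pair of top edges, running from the floor.

B is a simple wooden stool: a rectangular seat 297 mm (x) by 333 mm (y), 38 mm thick, top face at z = 418 mm, on four square legs, each 38×38 mm in cross-section. The legs rest on z = 0, each flush with a corner of the seat. Four stretchers, 38 mm wide and 20 mm tall, connect adjacent legs with their undersides at z = 119 mm, each running between the inner faces of the legs it joins and aligned with the legs' outer faces on the other axis.

C is a chair: 503×407 mm seat, 27 mm thick, top at z = 466 mm, on four 36 mm square corner legs flush with the seat edges. A 29 mm thick backrest slab spans the full seat width, extending 450 mm above the seat top, its back face flush with the seat's +y edge. Two armrests of 39×39 mm section run along each side from the seat's front edge to the front of the backrest, top faces 194 mm above the seat top and outer faces flush with the seat's x-edges; a 39×39 mm post under the front of each armrest stands on the seat at the front corner.

Four stools sit around the table at the −y, +y, −x, +x sides. The chair is on top of the table, centred.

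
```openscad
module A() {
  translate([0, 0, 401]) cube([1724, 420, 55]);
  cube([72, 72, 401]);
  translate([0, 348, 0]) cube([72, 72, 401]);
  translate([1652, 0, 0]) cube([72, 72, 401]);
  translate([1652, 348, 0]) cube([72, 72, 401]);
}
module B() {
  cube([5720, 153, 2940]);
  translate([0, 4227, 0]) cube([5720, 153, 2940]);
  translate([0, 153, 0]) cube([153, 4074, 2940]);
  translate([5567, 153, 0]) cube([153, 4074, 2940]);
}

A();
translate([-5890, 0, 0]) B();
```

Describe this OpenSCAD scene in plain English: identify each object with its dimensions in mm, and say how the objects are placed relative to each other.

A is a long wooden bench with a 1724 mm (x) × 420 mm (y) seat, 55 mm thick, its top surface 456 mm above the floor. Four 72 mm square legs at the seat corners, flush with the edges, run from z = 0 to the seat underside.

B is the wall frame of a small rectangular building: four walls, each 2940 mm tall and 153 mm thick, enclosing a footprint 5720 mm (x) by 4380 mm (y) outside-to-outside, with no floor or roof. The front and back walls (the −y and +y sides) span the full width; the two side walls fit between them.

The house frame is on the floor beside the bench on its −x side.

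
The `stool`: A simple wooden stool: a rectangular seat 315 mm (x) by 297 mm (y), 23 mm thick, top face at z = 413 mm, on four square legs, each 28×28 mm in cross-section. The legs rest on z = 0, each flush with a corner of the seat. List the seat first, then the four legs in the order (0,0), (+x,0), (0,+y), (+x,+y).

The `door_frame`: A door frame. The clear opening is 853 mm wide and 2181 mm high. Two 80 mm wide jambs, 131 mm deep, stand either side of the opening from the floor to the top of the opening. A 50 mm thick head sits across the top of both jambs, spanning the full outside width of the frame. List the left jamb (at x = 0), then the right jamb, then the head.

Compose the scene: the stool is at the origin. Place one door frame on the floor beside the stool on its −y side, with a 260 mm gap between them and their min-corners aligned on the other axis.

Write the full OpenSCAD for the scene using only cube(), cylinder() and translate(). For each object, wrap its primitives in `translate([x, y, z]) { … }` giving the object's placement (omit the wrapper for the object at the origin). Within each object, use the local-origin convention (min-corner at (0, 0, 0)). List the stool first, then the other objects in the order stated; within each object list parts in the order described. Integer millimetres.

translate([0, 0, 390]) cube([315, 297, 23]);
cube([28, 28, 390]);
translate([287, 0, 0]) cube([28, 28, 390]);
translate([0, 269, 0]) cube([28, 28, 390]);
translate([287, 269, 0]) cube([28, 28, 390]);
translate([0, -391, 0]) {
  cube([80, 131, 2181]);
  translate([933, 0, 0]) cube([80, 131, 2181]);
  translate([0, 0, 2181]) cube([1013, 131, 50]);
}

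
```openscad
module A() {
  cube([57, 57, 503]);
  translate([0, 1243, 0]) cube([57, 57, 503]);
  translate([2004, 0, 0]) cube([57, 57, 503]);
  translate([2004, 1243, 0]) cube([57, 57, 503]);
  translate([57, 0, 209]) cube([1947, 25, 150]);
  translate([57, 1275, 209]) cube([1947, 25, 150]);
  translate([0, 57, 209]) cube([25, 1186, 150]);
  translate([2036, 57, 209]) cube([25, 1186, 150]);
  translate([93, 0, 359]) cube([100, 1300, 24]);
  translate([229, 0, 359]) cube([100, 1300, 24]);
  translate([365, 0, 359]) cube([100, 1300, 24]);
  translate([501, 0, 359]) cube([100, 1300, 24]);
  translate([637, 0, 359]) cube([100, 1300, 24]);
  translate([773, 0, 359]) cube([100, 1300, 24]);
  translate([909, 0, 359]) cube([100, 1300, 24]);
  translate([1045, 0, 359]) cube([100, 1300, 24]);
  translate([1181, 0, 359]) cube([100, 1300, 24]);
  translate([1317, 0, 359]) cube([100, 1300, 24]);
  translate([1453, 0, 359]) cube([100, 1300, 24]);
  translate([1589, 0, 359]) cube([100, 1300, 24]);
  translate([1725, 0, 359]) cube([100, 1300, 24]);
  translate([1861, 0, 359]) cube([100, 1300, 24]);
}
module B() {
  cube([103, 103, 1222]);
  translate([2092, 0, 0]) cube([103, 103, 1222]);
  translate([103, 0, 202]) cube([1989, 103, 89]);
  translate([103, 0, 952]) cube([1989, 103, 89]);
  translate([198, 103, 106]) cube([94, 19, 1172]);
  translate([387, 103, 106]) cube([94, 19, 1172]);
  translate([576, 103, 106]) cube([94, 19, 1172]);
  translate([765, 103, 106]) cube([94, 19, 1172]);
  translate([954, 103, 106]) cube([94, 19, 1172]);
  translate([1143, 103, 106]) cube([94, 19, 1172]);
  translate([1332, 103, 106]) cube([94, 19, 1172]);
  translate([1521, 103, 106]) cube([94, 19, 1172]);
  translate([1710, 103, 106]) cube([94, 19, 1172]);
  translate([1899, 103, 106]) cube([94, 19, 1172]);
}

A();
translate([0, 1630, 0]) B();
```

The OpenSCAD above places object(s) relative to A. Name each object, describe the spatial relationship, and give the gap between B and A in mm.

A is a bed frame. B is a fence section. The fence section is on the floor beside the bed frame on its +y side. The gap between the fence section and the bed frame is 330 mm.

The fence section's nearest face is 330 mm from the bed frame's +y face.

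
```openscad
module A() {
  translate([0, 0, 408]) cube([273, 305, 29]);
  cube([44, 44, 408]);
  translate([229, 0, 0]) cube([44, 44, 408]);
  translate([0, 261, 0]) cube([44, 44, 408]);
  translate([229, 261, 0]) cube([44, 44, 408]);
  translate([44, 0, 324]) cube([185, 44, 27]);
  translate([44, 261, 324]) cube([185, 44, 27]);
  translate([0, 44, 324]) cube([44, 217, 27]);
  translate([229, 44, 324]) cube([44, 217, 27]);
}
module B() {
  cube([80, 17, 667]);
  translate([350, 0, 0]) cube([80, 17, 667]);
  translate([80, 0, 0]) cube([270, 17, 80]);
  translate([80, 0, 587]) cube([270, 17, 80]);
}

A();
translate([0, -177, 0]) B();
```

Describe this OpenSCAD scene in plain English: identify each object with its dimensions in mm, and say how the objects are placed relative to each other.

A is a four-legged stool. The seat is 273×305 mm, 29 mm thick, top at z = 437 mm. It stands on four square legs, each 44×44 mm in cross-section, from z = 0 to the seat underside, each flush with a corner of the seat. Four stretchers, 44 mm wide and 27 mm tall, connect adjacent legs with their undersides at z = 324 mm, each running between the inner faces of the legs it joins and aligned with the legs' outer faces on the other axis.

B is a rectangular picture frame lying in the x–z plane (depth along y). The opening is 270 mm wide (x) by 507 mm tall (z), surrounded by a border 80 mm wide on all four sides. The frame is 17 mm deep and is made of two full-height vertical stiles with two horizontal rails fitted between them.

The picture frame is on the floor beside the stool on its −y side.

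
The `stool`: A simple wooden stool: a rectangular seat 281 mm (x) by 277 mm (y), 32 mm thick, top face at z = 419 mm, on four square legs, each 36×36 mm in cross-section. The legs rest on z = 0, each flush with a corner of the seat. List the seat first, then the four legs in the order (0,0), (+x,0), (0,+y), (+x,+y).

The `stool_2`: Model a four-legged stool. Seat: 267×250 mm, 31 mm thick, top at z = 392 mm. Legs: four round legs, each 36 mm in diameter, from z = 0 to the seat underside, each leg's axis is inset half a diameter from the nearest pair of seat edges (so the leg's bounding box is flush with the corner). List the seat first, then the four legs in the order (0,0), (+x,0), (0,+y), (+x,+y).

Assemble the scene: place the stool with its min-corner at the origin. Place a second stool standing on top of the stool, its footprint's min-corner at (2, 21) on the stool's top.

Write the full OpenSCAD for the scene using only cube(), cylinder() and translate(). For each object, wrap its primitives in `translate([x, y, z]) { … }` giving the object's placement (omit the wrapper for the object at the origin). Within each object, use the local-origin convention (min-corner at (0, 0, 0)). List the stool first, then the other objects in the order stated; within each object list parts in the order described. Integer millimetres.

translate([0, 0, 387]) cube([281, 277, 32]);
cube([36, 36, 387]);
translate([245, 0, 0]) cube([36, 36, 387]);
translate([0, 241, 0]) cube([36, 36, 387]);
translate([245, 241, 0]) cube([36, 36, 387]);
translate([2, 21, 419]) {
  translate([0, 0, 361]) cube([267, 250, 31]);
  translate([18, 18, 0]) cylinder(h = 361, r = 18);
  translate([249, 18, 0]) cylinder(h = 361, r = 18);
  translate([18, 232, 0]) cylinder(h = 361, r = 18);
  translate([249, 232, 0]) cylinder(h = 361, r = 18);
}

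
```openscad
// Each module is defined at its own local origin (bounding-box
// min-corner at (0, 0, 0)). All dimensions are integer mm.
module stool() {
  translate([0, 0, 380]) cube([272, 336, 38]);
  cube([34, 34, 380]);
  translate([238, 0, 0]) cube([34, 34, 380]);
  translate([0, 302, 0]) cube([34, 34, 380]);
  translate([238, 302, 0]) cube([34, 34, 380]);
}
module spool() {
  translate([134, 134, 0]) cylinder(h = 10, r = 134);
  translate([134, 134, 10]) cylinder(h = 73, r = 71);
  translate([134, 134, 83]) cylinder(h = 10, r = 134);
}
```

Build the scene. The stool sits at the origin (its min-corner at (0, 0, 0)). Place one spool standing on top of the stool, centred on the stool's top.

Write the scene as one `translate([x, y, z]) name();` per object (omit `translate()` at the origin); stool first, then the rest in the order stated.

stool();
translate([2, 34, 418]) spool();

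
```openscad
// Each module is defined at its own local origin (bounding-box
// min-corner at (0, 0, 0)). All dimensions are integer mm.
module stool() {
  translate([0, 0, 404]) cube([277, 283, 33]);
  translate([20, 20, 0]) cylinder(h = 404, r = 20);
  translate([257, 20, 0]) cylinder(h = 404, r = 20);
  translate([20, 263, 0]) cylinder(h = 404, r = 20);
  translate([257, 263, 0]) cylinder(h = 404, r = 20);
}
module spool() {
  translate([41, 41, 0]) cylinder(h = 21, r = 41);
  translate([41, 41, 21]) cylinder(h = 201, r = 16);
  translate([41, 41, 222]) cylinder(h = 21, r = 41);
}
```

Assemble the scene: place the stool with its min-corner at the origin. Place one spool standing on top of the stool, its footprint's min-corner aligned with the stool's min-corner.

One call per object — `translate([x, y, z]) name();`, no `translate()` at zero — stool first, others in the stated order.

stool();
translate([0, 0, 437]) spool();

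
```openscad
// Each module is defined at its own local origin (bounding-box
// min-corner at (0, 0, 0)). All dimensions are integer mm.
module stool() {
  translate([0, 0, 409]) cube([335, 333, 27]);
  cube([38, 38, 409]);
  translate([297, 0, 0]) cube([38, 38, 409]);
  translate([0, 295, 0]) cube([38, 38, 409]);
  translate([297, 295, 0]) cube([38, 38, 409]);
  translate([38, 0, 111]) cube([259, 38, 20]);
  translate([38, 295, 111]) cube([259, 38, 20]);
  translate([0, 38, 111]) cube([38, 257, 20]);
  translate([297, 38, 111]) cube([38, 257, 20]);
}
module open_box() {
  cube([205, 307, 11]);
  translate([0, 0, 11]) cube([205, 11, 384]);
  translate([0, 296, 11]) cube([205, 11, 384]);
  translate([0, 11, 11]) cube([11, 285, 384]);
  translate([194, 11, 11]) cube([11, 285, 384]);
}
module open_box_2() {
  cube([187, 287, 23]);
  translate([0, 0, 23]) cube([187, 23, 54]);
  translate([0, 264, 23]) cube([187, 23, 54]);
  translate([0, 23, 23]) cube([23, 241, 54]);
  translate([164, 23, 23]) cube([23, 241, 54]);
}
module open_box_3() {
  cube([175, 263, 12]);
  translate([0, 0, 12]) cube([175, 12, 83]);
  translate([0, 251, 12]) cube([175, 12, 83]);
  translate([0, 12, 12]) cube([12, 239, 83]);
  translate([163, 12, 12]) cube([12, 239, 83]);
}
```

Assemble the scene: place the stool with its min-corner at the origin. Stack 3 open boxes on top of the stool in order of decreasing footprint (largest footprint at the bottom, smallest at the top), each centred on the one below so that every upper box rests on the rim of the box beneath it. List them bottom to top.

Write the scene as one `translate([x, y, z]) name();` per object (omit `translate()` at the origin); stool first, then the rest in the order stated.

stool();
translate([65, 13, 436]) open_box();
translate([74, 23, 831]) open_box_2();
translate([80, 35, 908]) open_box_3();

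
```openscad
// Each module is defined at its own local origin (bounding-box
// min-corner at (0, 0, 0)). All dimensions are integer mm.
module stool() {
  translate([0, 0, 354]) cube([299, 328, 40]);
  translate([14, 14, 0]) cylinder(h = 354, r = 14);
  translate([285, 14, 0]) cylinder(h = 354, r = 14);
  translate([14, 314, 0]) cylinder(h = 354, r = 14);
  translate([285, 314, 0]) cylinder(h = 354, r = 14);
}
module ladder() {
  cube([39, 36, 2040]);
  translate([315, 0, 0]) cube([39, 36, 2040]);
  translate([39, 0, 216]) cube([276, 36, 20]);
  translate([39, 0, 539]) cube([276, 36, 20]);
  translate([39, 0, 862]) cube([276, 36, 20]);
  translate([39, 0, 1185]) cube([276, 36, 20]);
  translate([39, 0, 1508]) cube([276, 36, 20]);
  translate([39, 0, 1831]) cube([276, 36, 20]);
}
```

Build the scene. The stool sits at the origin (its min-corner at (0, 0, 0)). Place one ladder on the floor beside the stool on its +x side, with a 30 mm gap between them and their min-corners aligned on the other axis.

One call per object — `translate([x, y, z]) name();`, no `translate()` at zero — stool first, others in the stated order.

stool();
translate([329, 0, 0]) ladder();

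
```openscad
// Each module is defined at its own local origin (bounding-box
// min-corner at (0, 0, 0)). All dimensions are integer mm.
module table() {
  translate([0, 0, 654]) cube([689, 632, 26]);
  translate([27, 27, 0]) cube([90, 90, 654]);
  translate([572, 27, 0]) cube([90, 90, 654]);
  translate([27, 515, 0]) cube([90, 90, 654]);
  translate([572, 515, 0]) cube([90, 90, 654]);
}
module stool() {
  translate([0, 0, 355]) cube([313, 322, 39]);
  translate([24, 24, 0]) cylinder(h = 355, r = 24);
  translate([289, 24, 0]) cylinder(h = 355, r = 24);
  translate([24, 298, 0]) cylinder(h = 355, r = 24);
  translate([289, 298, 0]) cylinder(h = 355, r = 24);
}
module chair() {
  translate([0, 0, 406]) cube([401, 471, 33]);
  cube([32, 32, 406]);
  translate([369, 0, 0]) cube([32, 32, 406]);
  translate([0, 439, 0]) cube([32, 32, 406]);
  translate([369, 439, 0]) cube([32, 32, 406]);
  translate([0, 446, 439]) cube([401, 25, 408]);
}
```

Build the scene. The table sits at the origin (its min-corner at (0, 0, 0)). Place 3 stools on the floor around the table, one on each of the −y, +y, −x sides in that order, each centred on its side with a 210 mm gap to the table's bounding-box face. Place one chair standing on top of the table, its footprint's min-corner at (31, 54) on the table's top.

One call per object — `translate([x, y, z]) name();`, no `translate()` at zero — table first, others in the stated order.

table();
translate([188, -532, 0]) stool();
translate([188, 842, 0]) stool();
translate([-523, 155, 0]) stool();
translate([31, 54, 680]) chair();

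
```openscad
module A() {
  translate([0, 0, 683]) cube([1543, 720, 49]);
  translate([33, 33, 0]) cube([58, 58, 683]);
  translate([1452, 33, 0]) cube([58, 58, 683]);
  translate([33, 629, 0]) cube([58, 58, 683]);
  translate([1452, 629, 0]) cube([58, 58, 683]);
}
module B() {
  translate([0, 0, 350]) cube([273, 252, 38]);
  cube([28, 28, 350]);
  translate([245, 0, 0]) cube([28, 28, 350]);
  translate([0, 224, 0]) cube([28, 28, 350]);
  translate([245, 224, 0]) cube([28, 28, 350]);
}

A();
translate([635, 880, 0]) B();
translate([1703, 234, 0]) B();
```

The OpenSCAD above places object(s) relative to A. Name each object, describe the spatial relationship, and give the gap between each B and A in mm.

A is a table. B is a stool. Two stools sit around the table at the +y, +x sides. The gap between each stool and the table is 160 mm.

Each stool's nearest face is 160 mm from the table's bounding box.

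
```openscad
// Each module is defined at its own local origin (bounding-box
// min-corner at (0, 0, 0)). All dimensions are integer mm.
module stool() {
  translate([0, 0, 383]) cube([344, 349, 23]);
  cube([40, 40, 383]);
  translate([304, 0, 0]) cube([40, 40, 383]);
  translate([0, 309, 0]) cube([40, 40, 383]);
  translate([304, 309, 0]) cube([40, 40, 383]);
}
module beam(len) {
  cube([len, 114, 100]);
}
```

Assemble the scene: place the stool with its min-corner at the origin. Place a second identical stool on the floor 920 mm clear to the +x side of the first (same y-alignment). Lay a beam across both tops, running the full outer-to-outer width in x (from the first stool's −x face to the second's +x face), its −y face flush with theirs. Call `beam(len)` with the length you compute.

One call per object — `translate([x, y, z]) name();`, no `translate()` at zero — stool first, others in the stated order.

stool();
translate([1264, 0, 0]) stool();
translate([0, 0, 406]) beam(1608);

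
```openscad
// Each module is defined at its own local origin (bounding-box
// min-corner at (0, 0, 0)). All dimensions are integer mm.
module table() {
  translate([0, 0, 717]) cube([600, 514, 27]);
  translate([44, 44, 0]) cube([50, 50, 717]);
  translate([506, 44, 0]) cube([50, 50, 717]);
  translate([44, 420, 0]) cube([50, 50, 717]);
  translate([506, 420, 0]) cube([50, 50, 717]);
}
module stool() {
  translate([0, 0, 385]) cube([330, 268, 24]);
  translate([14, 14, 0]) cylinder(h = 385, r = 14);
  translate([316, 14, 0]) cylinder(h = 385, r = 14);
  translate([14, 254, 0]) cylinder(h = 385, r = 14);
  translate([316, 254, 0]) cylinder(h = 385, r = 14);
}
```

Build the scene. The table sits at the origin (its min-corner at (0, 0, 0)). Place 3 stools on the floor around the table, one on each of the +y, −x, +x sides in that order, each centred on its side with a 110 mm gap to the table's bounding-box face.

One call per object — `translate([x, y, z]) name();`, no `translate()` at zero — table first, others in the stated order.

table();
translate([135, 624, 0]) stool();
translate([-440, 123, 0]) stool();
translate([710, 123, 0]) stool();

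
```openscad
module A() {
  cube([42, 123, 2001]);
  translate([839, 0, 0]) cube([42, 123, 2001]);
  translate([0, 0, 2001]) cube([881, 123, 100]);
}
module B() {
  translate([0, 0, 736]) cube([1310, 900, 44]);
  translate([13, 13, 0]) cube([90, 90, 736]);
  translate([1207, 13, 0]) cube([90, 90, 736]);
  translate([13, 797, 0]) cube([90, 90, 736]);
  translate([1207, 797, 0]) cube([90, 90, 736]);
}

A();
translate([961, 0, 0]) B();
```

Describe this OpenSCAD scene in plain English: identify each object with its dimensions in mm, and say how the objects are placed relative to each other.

A is a door frame. The clear opening is 797 mm wide and 2001 mm high. Two 42 mm wide jambs, 123 mm deep, stand either side of the opening from the floor to the top of the opening. A 100 mm thick head sits across the top of both jambs, spanning the full outside width of the frame.

B is a rectangular dining table. The top is 1310×900×44 mm with its upper surface at z = 780 mm. It stands on four 90×90 mm square legs, each inset 13 mm from the nearest pair of top edges, running from the floor to the underside of the top.

The table is on the floor beside the door frame on its +x side.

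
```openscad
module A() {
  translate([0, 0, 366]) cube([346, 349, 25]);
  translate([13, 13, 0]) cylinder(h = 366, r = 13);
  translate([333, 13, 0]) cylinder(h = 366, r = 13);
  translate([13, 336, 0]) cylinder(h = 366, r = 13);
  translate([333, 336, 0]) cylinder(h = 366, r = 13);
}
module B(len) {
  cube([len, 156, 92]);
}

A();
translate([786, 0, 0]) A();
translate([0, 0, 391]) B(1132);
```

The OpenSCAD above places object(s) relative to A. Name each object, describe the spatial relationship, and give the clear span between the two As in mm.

Second stool starts at x = 786; first ends at x = 346; clear span = 786 − 346 = 440 mm.

A is a stool. B is a beam. A beam spans the tops of two stools. The clear span between the two stools is 440 mm.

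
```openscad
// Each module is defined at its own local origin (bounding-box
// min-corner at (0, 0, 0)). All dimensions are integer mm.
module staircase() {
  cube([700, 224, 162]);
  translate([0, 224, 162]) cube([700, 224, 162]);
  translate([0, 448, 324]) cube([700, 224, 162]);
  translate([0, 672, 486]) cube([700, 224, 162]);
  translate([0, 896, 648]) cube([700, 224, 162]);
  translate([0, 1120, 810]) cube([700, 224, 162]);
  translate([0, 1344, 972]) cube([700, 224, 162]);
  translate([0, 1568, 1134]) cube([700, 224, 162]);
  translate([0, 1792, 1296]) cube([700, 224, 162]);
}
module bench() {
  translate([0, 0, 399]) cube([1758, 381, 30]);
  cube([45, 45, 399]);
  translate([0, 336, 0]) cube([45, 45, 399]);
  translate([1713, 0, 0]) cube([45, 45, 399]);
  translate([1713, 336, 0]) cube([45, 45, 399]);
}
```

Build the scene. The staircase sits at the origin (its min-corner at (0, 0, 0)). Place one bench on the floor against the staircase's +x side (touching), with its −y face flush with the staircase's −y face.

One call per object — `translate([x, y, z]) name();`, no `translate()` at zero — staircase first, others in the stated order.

staircase();
translate([700, 0, 0]) bench();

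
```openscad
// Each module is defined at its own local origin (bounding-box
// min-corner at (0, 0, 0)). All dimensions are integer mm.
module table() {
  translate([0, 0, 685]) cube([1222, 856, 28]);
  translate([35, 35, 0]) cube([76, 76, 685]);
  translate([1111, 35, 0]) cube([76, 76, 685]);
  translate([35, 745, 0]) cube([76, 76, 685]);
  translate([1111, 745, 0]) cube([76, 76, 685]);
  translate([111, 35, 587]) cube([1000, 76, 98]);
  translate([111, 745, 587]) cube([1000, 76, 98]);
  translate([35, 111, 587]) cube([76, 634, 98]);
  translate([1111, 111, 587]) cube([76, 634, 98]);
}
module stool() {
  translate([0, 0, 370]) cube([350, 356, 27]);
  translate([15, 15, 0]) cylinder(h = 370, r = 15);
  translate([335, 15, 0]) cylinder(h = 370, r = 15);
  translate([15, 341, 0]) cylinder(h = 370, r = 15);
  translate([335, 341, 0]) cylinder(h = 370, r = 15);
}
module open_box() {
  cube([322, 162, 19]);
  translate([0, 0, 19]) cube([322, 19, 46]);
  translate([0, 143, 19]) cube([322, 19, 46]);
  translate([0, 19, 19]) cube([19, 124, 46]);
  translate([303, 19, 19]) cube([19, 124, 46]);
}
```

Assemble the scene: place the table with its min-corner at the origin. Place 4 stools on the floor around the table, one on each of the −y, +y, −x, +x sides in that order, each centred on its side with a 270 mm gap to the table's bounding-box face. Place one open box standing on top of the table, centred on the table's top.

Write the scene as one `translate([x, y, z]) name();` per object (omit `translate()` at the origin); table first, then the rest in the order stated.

table();
translate([436, -626, 0]) stool();
translate([436, 1126, 0]) stool();
translate([-620, 250, 0]) stool();
translate([1492, 250, 0]) stool();
translate([450, 347, 713]) open_box();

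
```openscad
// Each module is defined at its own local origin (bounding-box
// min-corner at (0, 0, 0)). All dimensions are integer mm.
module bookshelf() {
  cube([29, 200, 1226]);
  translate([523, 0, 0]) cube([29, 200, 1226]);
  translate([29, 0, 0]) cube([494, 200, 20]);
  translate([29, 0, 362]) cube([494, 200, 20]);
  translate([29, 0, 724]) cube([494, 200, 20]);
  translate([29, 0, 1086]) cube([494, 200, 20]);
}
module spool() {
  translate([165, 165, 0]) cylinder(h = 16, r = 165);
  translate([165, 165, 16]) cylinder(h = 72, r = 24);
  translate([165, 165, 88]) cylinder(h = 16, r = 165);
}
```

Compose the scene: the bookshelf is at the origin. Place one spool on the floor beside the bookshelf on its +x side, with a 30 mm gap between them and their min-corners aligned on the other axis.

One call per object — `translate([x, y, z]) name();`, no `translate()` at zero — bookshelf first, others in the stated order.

bookshelf();
translate([582, 0, 0]) spool();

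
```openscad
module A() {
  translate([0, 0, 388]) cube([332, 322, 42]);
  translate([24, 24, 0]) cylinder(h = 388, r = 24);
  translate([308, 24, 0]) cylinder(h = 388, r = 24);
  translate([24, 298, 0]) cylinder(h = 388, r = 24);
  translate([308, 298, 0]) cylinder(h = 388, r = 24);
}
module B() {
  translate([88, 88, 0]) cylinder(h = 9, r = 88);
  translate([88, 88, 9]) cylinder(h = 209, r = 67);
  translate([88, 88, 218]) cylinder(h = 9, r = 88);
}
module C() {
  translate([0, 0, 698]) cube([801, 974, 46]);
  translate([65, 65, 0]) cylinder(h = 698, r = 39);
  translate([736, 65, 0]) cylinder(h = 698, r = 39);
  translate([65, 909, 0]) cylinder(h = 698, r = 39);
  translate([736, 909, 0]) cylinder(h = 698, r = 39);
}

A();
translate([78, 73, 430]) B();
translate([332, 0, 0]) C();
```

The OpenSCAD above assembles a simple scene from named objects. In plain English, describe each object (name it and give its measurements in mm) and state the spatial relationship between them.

A is a four-legged stool. The seat is 332×322 mm, 42 mm thick, top at z = 430 mm. It stands on four round legs, each 48 mm in diameter, from z = 0 to the seat underside, each leg's axis is inset half a diameter from the nearest pair of seat edges (so the leg's bounding box is flush with the corner).

B is a spool: two coaxial disc flanges of radius 88 mm and thickness 9 mm, joined by a core cylinder of radius 67 mm and height 209 mm. The lower flange rests on z = 0 and the three cylinders share a vertical axis.

C is a table with a 801×974 mm rectangular top, 46 mm thick, top surface at z = 744 mm, supported by four round legs of 78 mm diameter, each leg's bounding box inset 26 mm from the nearest pair of top edges, running from the floor.

The spool is on top of the stool, centred. The table is against the stool's +x side, with their −y faces flush.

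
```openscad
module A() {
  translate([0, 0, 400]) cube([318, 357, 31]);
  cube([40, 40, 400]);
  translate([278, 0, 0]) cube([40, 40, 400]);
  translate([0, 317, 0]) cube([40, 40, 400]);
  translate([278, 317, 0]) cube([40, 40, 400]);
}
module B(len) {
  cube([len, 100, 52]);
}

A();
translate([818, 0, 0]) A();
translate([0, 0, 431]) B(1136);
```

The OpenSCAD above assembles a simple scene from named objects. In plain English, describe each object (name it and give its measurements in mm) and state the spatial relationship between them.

A is a four-legged stool. The seat is 318×357 mm, 31 mm thick, top at z = 431 mm. It stands on four square legs, each 40×40 mm in cross-section, from z = 0 to the seat underside, each flush with a corner of the seat.

B is a rectangular beam 1136 mm long (x), 100 mm deep (y), 52 mm thick (z).

The beam spans the tops of two stools placed 500 mm apart, resting at z = 431 mm.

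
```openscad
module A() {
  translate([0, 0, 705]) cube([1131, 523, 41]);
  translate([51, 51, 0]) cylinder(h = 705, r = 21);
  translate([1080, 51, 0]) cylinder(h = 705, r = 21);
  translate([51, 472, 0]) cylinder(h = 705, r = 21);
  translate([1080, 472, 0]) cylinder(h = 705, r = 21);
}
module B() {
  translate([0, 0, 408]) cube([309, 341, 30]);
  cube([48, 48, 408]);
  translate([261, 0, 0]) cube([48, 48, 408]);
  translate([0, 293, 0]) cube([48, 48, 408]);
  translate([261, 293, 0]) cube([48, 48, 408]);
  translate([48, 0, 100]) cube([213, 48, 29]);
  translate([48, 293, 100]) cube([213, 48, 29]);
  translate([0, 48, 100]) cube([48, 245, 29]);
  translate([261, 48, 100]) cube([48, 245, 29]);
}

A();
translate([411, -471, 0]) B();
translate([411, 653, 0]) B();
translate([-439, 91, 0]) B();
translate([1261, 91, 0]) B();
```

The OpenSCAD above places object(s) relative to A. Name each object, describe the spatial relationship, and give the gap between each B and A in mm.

Each stool's nearest face is 130 mm from the table's bounding box.

A is a table. B is a stool. Four stools sit around the table at the −y, +y, −x, +x sides. The gap between each stool and the table is 130 mm.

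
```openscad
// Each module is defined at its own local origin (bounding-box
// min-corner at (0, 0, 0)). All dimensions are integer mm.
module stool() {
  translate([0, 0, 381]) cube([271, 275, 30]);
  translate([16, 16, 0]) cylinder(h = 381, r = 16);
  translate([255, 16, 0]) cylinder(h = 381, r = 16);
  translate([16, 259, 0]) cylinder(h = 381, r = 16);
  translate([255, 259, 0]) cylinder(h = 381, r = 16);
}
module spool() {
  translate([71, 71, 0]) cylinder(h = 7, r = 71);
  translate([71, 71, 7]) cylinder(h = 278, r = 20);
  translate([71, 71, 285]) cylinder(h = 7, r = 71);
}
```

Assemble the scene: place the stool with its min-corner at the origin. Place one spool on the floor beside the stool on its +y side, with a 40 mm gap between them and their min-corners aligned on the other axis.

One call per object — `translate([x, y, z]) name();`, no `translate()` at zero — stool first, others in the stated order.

stool();
translate([0, 315, 0]) spool();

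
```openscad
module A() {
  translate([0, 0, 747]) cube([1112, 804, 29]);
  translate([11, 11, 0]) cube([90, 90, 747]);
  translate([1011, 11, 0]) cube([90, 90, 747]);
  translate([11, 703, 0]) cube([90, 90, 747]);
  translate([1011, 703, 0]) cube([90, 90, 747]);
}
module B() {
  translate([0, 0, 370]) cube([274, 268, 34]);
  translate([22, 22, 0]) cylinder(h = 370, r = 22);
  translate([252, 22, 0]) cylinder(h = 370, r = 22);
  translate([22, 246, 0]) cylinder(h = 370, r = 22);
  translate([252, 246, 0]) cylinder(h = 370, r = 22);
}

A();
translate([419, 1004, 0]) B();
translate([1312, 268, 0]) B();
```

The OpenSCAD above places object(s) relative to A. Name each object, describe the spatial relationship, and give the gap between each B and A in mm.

A is a table. B is a stool. Two stools sit around the table at the +y, +x sides. The gap between each stool and the table is 200 mm.

Each stool's nearest face is 200 mm from the table's bounding box.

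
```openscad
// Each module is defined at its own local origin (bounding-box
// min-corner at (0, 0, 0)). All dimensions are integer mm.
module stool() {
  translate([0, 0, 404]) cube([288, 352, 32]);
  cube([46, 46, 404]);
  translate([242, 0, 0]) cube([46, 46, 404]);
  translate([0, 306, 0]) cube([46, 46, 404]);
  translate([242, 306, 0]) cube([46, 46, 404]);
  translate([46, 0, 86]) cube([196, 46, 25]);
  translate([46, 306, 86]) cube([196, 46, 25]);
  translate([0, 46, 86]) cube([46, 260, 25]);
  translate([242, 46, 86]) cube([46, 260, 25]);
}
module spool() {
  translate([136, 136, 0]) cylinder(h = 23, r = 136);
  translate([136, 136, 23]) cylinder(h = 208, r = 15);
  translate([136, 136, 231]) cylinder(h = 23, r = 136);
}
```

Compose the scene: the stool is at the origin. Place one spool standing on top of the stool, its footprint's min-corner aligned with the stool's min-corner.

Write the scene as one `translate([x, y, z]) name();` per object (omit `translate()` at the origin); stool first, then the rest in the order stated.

stool();
translate([0, 0, 436]) spool();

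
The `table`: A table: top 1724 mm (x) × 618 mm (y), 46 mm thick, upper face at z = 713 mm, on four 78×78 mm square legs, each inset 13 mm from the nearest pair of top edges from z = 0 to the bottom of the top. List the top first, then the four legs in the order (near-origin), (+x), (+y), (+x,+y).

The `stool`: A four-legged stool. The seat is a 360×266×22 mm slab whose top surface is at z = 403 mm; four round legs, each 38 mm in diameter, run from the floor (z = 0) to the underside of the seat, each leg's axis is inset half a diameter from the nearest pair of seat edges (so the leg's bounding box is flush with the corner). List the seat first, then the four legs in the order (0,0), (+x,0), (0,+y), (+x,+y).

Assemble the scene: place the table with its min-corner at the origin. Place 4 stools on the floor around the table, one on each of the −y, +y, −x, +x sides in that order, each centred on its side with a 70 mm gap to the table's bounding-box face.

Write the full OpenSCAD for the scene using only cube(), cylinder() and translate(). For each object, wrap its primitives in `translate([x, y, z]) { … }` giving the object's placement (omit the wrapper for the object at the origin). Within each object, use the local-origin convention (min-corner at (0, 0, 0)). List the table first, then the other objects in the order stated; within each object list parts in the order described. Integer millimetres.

translate([0, 0, 667]) cube([1724, 618, 46]);
translate([13, 13, 0]) cube([78, 78, 667]);
translate([1633, 13, 0]) cube([78, 78, 667]);
translate([13, 527, 0]) cube([78, 78, 667]);
translate([1633, 527, 0]) cube([78, 78, 667]);
translate([682, -336, 0]) {
  translate([0, 0, 381]) cube([360, 266, 22]);
  translate([19, 19, 0]) cylinder(h = 381, r = 19);
  translate([341, 19, 0]) cylinder(h = 381, r = 19);
  translate([19, 247, 0]) cylinder(h = 381, r = 19);
  translate([341, 247, 0]) cylinder(h = 381, r = 19);
}
translate([682, 688, 0]) {
  translate([0, 0, 381]) cube([360, 266, 22]);
  translate([19, 19, 0]) cylinder(h = 381, r = 19);
  translate([341, 19, 0]) cylinder(h = 381, r = 19);
  translate([19, 247, 0]) cylinder(h = 381, r = 19);
  translate([341, 247, 0]) cylinder(h = 381, r = 19);
}
translate([-430, 176, 0]) {
  translate([0, 0, 381]) cube([360, 266, 22]);
  translate([19, 19, 0]) cylinder(h = 381, r = 19);
  translate([341, 19, 0]) cylinder(h = 381, r = 19);
  translate([19, 247, 0]) cylinder(h = 381, r = 19);
  translate([341, 247, 0]) cylinder(h = 381, r = 19);
}
translate([1794, 176, 0]) {
  translate([0, 0, 381]) cube([360, 266, 22]);
  translate([19, 19, 0]) cylinder(h = 381, r = 19);
  translate([341, 19, 0]) cylinder(h = 381, r = 19);
  translate([19, 247, 0]) cylinder(h = 381, r = 19);
  translate([341, 247, 0]) cylinder(h = 381, r = 19);
}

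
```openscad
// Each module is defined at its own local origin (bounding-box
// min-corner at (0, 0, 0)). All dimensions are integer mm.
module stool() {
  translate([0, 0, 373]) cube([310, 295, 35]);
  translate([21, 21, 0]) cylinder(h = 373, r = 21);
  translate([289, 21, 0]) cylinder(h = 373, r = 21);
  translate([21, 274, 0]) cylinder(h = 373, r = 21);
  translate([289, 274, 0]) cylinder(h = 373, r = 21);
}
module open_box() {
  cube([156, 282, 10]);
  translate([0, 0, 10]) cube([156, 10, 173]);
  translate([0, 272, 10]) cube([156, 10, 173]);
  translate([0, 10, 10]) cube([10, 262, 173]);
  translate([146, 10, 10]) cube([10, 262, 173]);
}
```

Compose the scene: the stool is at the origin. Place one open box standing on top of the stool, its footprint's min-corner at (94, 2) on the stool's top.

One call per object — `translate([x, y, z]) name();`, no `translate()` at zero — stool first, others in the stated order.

stool();
translate([94, 2, 408]) open_box();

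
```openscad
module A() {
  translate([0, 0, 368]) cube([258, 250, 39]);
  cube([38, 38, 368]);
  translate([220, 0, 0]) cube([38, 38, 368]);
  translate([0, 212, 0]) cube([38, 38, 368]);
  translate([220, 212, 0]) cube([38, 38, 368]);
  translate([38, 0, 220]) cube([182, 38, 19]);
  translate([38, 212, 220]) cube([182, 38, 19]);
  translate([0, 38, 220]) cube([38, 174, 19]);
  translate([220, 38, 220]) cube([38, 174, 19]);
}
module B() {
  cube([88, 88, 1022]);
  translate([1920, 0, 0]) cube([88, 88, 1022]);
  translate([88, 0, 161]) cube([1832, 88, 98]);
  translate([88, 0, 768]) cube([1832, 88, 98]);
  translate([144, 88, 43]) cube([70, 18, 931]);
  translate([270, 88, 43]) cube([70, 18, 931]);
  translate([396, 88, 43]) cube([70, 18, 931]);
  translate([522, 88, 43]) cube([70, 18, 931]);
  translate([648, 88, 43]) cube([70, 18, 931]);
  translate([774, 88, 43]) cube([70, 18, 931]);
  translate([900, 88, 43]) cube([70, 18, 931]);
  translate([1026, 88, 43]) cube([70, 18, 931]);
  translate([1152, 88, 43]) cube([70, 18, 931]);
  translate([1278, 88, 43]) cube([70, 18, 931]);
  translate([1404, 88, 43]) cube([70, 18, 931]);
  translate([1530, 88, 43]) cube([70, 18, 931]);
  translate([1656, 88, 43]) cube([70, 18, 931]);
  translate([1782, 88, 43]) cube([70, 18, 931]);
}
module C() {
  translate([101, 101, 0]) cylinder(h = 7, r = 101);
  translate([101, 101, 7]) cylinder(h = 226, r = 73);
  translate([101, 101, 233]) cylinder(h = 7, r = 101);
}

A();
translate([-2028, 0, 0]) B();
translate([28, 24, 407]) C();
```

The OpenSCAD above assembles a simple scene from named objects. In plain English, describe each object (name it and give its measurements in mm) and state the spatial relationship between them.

A is a four-legged stool. The seat is a 258×250×39 mm slab whose top surface is at z = 407 mm; four square legs, each 38×38 mm in cross-section, run from the floor (z = 0) to the underside of the seat, each flush with a corner of the seat. Four stretchers, 38 mm wide and 19 mm tall, connect adjacent legs with their undersides at z = 220 mm, each running between the inner faces of the legs it joins and aligned with the legs' outer faces on the other axis.

B is a fence section. Two 88×88 mm posts, 1022 mm tall, stand on the floor with a clear span of 1832 mm between their inner faces. Two horizontal rails of 88×98 mm section span the gap between the posts with their undersides at z = 161 mm and z = 768 mm, flush with the posts' −y face. 14 pickets, each 70 mm wide, 18 mm thick and 931 mm tall, are fixed to the +y face of the rails with their bottoms at z = 43 mm, evenly spaced across the span with equal gaps (rounded down to the nearest mm) at the −x end and between each pair — any rounding remainder accumulates at the +x end.

C is a spool: two coaxial disc flanges of radius 101 mm and thickness 7 mm, joined by a core cylinder of radius 73 mm and height 226 mm. The lower flange rests on z = 0 and the three cylinders share a vertical axis.

The fence section is on the floor beside the stool on its −x side. The spool is on top of the stool, centred.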